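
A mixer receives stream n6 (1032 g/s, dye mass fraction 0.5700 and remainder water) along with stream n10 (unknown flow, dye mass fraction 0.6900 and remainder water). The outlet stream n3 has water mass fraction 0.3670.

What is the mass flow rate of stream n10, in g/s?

1141 g/s

Let n10 be the unknown flow. Total out = 1032 + n10.
water balance: 443.76 + 0.310·n10 = 0.367·(1032 + n10)
(0.310 − 0.367)·n10 = 0.367×1032 − 443.76 = -65.016
n10 = -65.016 / -0.057 = 1140.6 g/s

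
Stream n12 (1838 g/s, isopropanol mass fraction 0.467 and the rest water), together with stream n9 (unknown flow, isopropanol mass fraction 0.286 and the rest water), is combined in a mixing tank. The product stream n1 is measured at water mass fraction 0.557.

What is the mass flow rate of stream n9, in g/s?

281 g/s

Let n9 be the unknown flow. Total out = 1838 + n9.
water balance: 979.65 + 0.714·n9 = 0.557·(1838 + n9)
(0.714 − 0.557)·n9 = 0.557×1838 − 979.65 = 44.112
n9 = 44.112 / 0.157 = 280.97 g/s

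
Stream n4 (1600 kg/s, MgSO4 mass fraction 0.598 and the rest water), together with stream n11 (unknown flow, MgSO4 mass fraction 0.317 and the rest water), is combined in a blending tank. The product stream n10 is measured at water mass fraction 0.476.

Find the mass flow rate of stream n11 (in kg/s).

572 kg/s

Let n11 be the unknown flow. Total out = 1600 + n11.
water balance: 643.2 + 0.683·n11 = 0.476·(1600 + n11)
(0.683 − 0.476)·n11 = 0.476×1600 − 643.2 = 118.4
n11 = 118.4 / 0.207 = 571.98 kg/s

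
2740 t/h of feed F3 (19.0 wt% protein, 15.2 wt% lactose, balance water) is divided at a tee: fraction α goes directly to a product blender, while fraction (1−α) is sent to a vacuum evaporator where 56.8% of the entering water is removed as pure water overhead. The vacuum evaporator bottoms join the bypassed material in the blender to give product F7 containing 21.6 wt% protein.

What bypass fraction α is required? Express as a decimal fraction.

0.678

All 2740×0.190 = 520.6 t/h of protein reaches F7, so F7 = 520.6/0.216 = 2410.2 t/h and vapour = 329.81 t/h.
The evaporator receives (1−α)·2740 of feed at 0.658 water and removes 0.568 of that water:
0.568×0.658×(1−α)×2740 = 329.81
(1−α) = 329.81/1024.1 = 0.3221;  α = 0.6779.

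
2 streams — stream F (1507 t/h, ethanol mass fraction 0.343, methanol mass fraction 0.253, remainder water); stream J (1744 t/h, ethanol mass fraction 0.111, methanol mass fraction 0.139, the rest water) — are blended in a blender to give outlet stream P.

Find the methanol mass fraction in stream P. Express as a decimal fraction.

0.192

Total flow out = 1507 + 1744 = 3251 t/h.
methanol in = 1507×0.253 + 1744×0.139 = 623.69 t/h.
methanol mass fraction in P = 623.69/3251 = 0.192.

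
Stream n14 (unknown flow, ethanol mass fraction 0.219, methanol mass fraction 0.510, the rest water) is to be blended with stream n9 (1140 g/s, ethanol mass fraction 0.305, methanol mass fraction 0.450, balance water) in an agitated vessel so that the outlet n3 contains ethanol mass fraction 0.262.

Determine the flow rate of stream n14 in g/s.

Let n14 be the unknown flow. Total out = 1140 + n14.
ethanol balance: 347.7 + 0.219·n14 = 0.262·(1140 + n14)
(0.219 − 0.262)·n14 = 0.262×1140 − 347.7 = -49.02
n14 = -49.02 / -0.043 = 1140 g/s

1140 g/s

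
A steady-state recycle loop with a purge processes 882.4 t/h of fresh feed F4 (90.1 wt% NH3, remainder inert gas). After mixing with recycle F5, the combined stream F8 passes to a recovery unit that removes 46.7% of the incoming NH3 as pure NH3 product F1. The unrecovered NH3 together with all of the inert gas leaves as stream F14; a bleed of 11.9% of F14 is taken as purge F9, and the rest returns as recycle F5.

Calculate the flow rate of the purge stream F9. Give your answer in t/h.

inert gas enters only via F4 and leaves only via the purge: 882.4×0.099 = 0.119×(inert gas in F14), and the recovery unit passes all inert gas, so inert gas in F8 = inert gas in F14 = 734.1 t/h.
NH3 in F8: m_A = 882.4×0.901 + (1−0.119)·(1−0.467)·m_A, so m_A = 795.04/0.5304 = 1498.9 t/h.
F14 = (1−0.467)×1498.9 + 734.1 = 1533 t/h.
Purge F9 = 0.119×1533 = 182.43 t/h.

182.4 t/h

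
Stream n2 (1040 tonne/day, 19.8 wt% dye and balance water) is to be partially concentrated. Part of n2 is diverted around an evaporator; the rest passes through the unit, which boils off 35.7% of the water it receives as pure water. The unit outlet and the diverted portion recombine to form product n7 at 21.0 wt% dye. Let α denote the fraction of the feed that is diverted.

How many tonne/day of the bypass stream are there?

All 1040×0.198 = 205.92 tonne/day of dye reaches n7, so n7 = 205.92/0.210 = 980.57 tonne/day and vapour = 59.429 tonne/day.
The evaporator receives (1−α)·1040 of feed at 0.802 water and removes 0.357 of that water:
0.357×0.802×(1−α)×1040 = 59.429
(1−α) = 59.429/297.77 = 0.1996;  α = 0.8004.
Bypass flow = 0.8004×1040 = 832.44 tonne/day.

832.4 tonne/day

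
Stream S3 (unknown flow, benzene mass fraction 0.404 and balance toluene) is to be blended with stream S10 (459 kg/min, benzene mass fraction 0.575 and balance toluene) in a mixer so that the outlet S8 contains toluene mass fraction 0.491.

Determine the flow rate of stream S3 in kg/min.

288.5 kg/min

Let S3 be the unknown flow. Total out = 459 + S3.
toluene balance: 195.07 + 0.596·S3 = 0.491·(459 + S3)
(0.596 − 0.491)·S3 = 0.491×459 − 195.07 = 30.294
S3 = 30.294 / 0.105 = 288.51 kg/min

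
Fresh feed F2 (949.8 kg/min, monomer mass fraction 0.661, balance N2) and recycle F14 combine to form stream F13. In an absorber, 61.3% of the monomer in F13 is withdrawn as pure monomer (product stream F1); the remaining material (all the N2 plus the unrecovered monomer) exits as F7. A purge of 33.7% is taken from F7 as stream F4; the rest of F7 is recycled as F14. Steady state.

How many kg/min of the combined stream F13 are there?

1800 kg/min

N2 enters only via F2 and leaves only via the purge: 949.8×0.339 = 0.337×(N2 in F7), and the absorber passes all N2, so N2 in F13 = N2 in F7 = 955.44 kg/min.
monomer in F13: m_A = 949.8×0.661 + (1−0.337)·(1−0.613)·m_A, so m_A = 627.82/0.7434 = 844.5 kg/min.
F13 = 844.5 + 955.44 = 1799.9 kg/min.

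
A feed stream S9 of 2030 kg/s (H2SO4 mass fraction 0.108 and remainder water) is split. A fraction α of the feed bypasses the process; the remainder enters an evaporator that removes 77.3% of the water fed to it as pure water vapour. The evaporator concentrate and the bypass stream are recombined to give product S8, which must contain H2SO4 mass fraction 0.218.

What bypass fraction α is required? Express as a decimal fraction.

0.268

All 2030×0.108 = 219.24 kg/s of H2SO4 reaches S8, so S8 = 219.24/0.218 = 1005.7 kg/s and vapour = 1024.3 kg/s.
The evaporator receives (1−α)·2030 of feed at 0.892 water and removes 0.773 of that water:
0.773×0.892×(1−α)×2030 = 1024.3
(1−α) = 1024.3/1399.7 = 0.7318;  α = 0.2682.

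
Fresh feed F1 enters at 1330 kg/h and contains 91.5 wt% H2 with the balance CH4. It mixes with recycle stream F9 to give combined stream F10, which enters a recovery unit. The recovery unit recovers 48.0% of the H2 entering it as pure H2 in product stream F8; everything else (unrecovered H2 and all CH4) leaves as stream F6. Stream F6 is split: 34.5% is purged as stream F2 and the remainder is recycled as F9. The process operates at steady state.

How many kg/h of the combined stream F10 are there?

CH4 enters only via F1 and leaves only via the purge: 1330×0.085 = 0.345×(CH4 in F6), and the recovery unit passes all CH4, so CH4 in F10 = CH4 in F6 = 327.68 kg/h.
H2 in F10: m_A = 1330×0.915 + (1−0.345)·(1−0.480)·m_A, so m_A = 1217/0.6594 = 1845.5 kg/h.
F10 = 1845.5 + 327.68 = 2173.2 kg/h.

2173 kg/h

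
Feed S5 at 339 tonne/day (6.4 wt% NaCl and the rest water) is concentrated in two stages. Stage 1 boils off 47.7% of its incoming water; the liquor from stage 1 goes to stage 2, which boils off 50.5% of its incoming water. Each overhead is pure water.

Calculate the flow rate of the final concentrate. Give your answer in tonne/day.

water in feed = 339×0.936 = 317.3 tonne/day.
After stage 1: water left = (1−0.477)×317.3 = 165.95; stream total = 187.65 tonne/day.
After stage 2: water left = (1−0.505)×165.95 = 82.145; final concentrate = 103.84 tonne/day.

103.8 tonne/day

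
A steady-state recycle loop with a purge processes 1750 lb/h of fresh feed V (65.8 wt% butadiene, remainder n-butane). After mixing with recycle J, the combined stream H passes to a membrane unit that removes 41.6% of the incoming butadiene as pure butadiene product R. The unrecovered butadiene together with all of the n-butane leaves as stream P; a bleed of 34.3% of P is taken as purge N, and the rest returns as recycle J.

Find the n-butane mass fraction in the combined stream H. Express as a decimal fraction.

n-butane enters only via V and leaves only via the purge: 1750×0.342 = 0.343×(n-butane in P), and the membrane unit passes all n-butane, so n-butane in H = n-butane in P = 1744.9 lb/h.
butadiene in H: m_A = 1750×0.658 + (1−0.343)·(1−0.416)·m_A, so m_A = 1151.5/0.6163 = 1868.4 lb/h.
H = 1868.4 + 1744.9 = 3613.3 lb/h.
n-butane fraction in H = 1744.9/3613.3 = 0.4829.

0.4829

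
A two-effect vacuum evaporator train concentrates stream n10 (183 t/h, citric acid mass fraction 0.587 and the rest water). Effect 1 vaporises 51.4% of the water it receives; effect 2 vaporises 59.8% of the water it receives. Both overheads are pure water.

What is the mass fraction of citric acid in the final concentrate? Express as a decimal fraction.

0.879

water in feed = 183×0.413 = 75.579 t/h.
After stage 1: water left = (1−0.514)×75.579 = 36.731; stream total = 144.15 t/h.
After stage 2: water left = (1−0.598)×36.731 = 14.766; final concentrate = 122.19 t/h.
citric acid fraction = 107.42/122.19 = 0.879.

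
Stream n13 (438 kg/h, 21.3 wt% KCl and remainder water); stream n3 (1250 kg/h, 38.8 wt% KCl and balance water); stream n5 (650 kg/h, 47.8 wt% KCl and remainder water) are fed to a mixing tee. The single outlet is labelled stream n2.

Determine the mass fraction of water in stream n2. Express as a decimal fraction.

Total flow out = 438 + 1250 + 650 = 2338 kg/h.
water in = 438×0.787 + 1250×0.612 + 650×0.522 = 1449 kg/h.
water mass fraction in n2 = 1449/2338 = 0.620.

0.620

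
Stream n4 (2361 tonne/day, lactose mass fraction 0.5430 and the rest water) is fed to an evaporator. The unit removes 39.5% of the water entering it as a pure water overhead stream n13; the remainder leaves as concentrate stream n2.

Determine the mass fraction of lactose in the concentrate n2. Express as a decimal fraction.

lactose is not removed: 2361×0.543 = 1282 tonne/day of lactose enters n2.
water entering = 2361×0.457 = 1079 tonne/day; overhead removed = 0.395×1079 = 426.2 tonne/day.
Concentrate = 2361 − 426.2 = 1934.8 tonne/day.
Mass fraction = 1282/1934.8 = 0.6626.

0.6626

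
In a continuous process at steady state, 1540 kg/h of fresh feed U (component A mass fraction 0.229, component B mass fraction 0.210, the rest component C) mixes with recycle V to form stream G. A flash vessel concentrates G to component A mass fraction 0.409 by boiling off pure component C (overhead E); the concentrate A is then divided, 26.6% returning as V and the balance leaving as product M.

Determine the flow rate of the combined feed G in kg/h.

Overall component A balance (none leaves overhead): component A in fresh feed = component A in product, i.e. 1540×0.229 = (1−0.266)·A·0.409.
A = 352.66/(0.409×0.734) = 1174.7 kg/h.
Recycle V = 0.266×1174.7 = 312.48 kg/h.
Combined feed G = 1540 + 312.48 = 1852.5 kg/h.

1852 kg/h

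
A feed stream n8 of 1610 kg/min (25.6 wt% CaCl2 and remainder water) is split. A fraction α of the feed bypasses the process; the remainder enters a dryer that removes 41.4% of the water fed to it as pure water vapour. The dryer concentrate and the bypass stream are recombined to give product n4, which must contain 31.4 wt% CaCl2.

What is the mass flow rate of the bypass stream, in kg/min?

644.5 kg/min

All 1610×0.256 = 412.16 kg/min of CaCl2 reaches n4, so n4 = 412.16/0.314 = 1312.6 kg/min and vapour = 297.39 kg/min.
The evaporator receives (1−α)·1610 of feed at 0.744 water and removes 0.414 of that water:
0.414×0.744×(1−α)×1610 = 297.39
(1−α) = 297.39/495.91 = 0.5997;  α = 0.4003.
Bypass flow = 0.4003×1610 = 644.5 kg/min.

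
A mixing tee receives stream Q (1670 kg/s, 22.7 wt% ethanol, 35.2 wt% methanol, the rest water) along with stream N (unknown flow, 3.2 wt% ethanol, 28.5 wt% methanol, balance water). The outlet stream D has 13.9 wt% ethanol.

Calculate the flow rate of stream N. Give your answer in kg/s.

Let N be the unknown flow. Total out = 1670 + N.
ethanol balance: 379.09 + 0.032·N = 0.139·(1670 + N)
(0.032 − 0.139)·N = 0.139×1670 − 379.09 = -146.96
N = -146.96 / -0.107 = 1373.5 kg/s

1373 kg/s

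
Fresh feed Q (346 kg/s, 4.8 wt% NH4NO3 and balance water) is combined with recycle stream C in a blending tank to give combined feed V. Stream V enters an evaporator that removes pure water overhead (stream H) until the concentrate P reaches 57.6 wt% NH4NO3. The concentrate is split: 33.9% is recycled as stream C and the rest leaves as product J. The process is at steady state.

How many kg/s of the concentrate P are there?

Overall NH4NO3 balance (none leaves overhead): NH4NO3 in fresh feed = NH4NO3 in product, i.e. 346×0.048 = (1−0.339)·P·0.576.
P = 16.608/(0.576×0.661) = 43.621 kg/s.

43.62 kg/s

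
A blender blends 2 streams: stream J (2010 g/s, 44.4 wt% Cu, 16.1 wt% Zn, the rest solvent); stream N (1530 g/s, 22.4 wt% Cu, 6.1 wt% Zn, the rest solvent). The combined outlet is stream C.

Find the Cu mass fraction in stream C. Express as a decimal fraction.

0.349

Total flow out = 2010 + 1530 = 3540 g/s.
Cu in = 2010×0.444 + 1530×0.224 = 1235.2 g/s.
Cu mass fraction in C = 1235.2/3540 = 0.349.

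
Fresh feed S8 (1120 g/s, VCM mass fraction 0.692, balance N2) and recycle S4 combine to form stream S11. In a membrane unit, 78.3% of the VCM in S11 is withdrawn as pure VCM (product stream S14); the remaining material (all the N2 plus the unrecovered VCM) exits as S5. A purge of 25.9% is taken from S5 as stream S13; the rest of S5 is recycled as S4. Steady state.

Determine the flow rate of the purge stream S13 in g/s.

N2 enters only via S8 and leaves only via the purge: 1120×0.308 = 0.259×(N2 in S5), and the membrane unit passes all N2, so N2 in S11 = N2 in S5 = 1331.9 g/s.
VCM in S11: m_A = 1120×0.692 + (1−0.259)·(1−0.783)·m_A, so m_A = 775.04/0.8392 = 923.54 g/s.
S5 = (1−0.783)×923.54 + 1331.9 = 1532.3 g/s.
Purge S13 = 0.259×1532.3 = 396.87 g/s.

396.9 g/s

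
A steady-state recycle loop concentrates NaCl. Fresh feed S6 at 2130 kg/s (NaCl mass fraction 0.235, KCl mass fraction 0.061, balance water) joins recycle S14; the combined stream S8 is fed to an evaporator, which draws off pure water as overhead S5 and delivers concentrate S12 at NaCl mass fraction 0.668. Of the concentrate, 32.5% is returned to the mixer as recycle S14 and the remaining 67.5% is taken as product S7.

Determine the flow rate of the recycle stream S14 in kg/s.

Overall NaCl balance (none leaves overhead): NaCl in fresh feed = NaCl in product, i.e. 2130×0.235 = (1−0.325)·S12·0.668.
S12 = 500.55/(0.668×0.675) = 1110.1 kg/s.
Recycle S14 = 0.325×1110.1 = 360.79 kg/s.

360.8 kg/s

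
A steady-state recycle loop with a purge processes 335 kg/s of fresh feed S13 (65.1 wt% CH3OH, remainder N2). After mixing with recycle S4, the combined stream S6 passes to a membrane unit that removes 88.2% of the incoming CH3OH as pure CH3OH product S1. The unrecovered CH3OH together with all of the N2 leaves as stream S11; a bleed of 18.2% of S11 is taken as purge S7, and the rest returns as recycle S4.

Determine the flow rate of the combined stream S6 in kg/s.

N2 enters only via S13 and leaves only via the purge: 335×0.349 = 0.182×(N2 in S11), and the membrane unit passes all N2, so N2 in S6 = N2 in S11 = 642.39 kg/s.
CH3OH in S6: m_A = 335×0.651 + (1−0.182)·(1−0.882)·m_A, so m_A = 218.09/0.9035 = 241.38 kg/s.
S6 = 241.38 + 642.39 = 883.77 kg/s.

883.8 kg/s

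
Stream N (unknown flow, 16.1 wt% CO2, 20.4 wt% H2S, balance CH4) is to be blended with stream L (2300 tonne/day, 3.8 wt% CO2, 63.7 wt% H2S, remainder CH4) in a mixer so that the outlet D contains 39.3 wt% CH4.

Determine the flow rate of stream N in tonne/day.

646.3 tonne/day

Let N be the unknown flow. Total out = 2300 + N.
CH4 balance: 747.5 + 0.635·N = 0.393·(2300 + N)
(0.635 − 0.393)·N = 0.393×2300 − 747.5 = 156.4
N = 156.4 / 0.242 = 646.28 tonne/day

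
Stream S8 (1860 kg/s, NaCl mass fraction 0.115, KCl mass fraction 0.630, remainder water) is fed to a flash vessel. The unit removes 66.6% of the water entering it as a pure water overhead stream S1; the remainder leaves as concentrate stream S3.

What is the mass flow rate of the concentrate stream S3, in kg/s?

water entering = 1860×0.255 = 474.3 kg/s; overhead removed = 0.666×474.3 = 315.88 kg/s.
Concentrate = 1860 − 315.88 = 1544.1 kg/s.

1544 kg/s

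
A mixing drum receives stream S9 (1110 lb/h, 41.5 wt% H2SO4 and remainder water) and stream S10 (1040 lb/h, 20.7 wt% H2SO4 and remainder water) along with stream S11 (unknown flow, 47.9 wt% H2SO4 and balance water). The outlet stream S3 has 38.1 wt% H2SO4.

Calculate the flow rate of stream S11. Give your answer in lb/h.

Let S11 be the unknown flow. Total out = 2150 + S11.
H2SO4 balance: 675.93 + 0.479·S11 = 0.381·(2150 + S11)
(0.479 − 0.381)·S11 = 0.381×2150 − 675.93 = 143.22
S11 = 143.22 / 0.098 = 1461.4 lb/h

1461 lb/h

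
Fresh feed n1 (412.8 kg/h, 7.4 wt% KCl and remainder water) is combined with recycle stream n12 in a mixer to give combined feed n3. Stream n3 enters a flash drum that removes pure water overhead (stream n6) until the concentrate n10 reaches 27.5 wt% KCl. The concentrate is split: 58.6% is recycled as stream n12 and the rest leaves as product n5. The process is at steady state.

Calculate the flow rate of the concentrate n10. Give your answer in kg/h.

268.3 kg/h

Overall KCl balance (none leaves overhead): KCl in fresh feed = KCl in product, i.e. 412.8×0.074 = (1−0.586)·n10·0.275.
n10 = 30.547/(0.275×0.414) = 268.31 kg/h.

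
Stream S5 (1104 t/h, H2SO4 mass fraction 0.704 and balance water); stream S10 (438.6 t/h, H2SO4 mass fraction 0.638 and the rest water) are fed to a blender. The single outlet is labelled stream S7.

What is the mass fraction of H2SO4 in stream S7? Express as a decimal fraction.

0.685

Total flow out = 1104 + 438.6 = 1542.6 t/h.
H2SO4 in = 1104×0.704 + 438.6×0.638 = 1057 t/h.
H2SO4 mass fraction in S7 = 1057/1542.6 = 0.685.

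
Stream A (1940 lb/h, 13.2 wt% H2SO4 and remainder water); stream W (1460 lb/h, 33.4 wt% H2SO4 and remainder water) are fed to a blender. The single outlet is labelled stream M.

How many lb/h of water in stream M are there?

2656 lb/h

water out = water in = 1940×0.868 + 1460×0.666 = 2656.3 lb/h.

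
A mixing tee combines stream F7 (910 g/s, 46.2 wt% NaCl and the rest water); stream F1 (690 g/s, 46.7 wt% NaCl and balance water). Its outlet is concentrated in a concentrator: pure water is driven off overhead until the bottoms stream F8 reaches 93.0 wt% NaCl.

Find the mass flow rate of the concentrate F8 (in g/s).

NaCl entering = 910×0.462 + 690×0.467 = 742.65 g/s.
All NaCl reports to F8, so F8 = 742.65/0.930 = 798.55 g/s.

798.5 g/s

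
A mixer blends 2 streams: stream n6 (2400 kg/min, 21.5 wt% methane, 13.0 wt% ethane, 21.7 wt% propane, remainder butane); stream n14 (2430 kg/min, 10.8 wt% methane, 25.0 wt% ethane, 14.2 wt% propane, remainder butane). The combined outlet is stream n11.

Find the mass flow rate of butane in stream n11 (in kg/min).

2266 kg/min

butane out = butane in = 2400×0.438 + 2430×0.500 = 2266.2 kg/min.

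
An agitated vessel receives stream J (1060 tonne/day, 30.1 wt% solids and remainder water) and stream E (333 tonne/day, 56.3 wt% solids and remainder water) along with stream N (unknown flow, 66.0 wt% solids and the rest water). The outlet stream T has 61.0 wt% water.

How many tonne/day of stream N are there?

Let N be the unknown flow. Total out = 1393 + N.
water balance: 886.46 + 0.340·N = 0.610·(1393 + N)
(0.340 − 0.610)·N = 0.610×1393 − 886.46 = -36.731
N = -36.731 / -0.270 = 136.04 tonne/day

136 tonne/day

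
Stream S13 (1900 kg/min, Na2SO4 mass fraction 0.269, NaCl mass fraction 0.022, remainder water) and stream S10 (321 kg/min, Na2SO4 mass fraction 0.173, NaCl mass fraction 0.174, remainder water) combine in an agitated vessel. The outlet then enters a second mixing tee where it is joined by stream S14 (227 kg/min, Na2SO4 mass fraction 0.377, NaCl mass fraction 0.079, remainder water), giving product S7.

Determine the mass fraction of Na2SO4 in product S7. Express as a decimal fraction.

0.266

Overall, product flow = 2448 kg/min.
Na2SO4 in = 1900×0.269 + 321×0.173 + 227×0.377 = 652.21 kg/min.
Na2SO4 fraction in S7 = 0.266.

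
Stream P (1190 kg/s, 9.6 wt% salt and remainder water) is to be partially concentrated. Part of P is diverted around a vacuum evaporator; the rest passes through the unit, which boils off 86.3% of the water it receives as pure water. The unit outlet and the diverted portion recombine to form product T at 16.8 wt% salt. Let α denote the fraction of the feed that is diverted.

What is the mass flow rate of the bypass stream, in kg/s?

All 1190×0.096 = 114.24 kg/s of salt reaches T, so T = 114.24/0.168 = 680 kg/s and vapour = 510 kg/s.
The evaporator receives (1−α)·1190 of feed at 0.904 water and removes 0.863 of that water:
0.863×0.904×(1−α)×1190 = 510
(1−α) = 510/928.38 = 0.5493;  α = 0.4507.
Bypass flow = 0.4507×1190 = 536.28 kg/s.

536.3 kg/s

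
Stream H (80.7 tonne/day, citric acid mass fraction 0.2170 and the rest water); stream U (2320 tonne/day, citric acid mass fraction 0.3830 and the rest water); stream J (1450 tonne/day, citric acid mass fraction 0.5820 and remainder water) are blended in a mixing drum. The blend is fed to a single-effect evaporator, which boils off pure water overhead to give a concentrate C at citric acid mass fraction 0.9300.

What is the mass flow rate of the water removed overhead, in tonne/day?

1969 tonne/day

citric acid entering = 80.7×0.217 + 2320×0.383 + 1450×0.582 = 1750 tonne/day.
All citric acid reports to C, so C = 1750/0.930 = 1881.7 tonne/day.
Total feed = 3850.7 tonne/day; overhead = 3850.7 − 1881.7 = 1969 tonne/day.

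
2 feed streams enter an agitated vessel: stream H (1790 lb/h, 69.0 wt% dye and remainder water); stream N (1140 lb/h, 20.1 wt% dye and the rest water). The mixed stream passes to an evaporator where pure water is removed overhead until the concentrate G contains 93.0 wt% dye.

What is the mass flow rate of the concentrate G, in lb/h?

dye entering = 1790×0.690 + 1140×0.201 = 1464.2 lb/h.
All dye reports to G, so G = 1464.2/0.930 = 1574.5 lb/h.

1574 lb/h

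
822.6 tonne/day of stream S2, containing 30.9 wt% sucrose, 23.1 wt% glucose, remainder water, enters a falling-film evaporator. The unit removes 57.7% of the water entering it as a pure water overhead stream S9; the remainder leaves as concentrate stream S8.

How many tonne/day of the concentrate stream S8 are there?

604.3 tonne/day

water entering = 822.6×0.460 = 378.4 tonne/day; overhead removed = 0.577×378.4 = 218.33 tonne/day.
Concentrate = 822.6 − 218.33 = 604.27 tonne/day.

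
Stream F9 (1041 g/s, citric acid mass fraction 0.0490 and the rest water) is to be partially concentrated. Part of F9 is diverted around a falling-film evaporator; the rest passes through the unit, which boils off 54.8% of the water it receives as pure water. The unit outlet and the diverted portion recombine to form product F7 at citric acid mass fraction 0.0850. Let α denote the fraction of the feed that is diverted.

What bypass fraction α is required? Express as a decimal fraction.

All 1041×0.049 = 51.009 g/s of citric acid reaches F7, so F7 = 51.009/0.085 = 600.11 g/s and vapour = 440.89 g/s.
The evaporator receives (1−α)·1041 of feed at 0.951 water and removes 0.548 of that water:
0.548×0.951×(1−α)×1041 = 440.89
(1−α) = 440.89/542.52 = 0.8127;  α = 0.1873.

0.187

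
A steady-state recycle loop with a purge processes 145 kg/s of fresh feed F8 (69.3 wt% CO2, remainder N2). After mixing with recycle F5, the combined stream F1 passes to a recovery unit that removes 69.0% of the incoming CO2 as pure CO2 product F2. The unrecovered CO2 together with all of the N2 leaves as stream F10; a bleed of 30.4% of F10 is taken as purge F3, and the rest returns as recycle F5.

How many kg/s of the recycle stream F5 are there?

N2 enters only via F8 and leaves only via the purge: 145×0.307 = 0.304×(N2 in F10), and the recovery unit passes all N2, so N2 in F1 = N2 in F10 = 146.43 kg/s.
CO2 in F1: m_A = 145×0.693 + (1−0.304)·(1−0.690)·m_A, so m_A = 100.48/0.7842 = 128.13 kg/s.
F10 = (1−0.690)×128.13 + 146.43 = 186.15 kg/s.
Recycle F5 = (1−0.304)×186.15 = 129.56 kg/s.

129.6 kg/s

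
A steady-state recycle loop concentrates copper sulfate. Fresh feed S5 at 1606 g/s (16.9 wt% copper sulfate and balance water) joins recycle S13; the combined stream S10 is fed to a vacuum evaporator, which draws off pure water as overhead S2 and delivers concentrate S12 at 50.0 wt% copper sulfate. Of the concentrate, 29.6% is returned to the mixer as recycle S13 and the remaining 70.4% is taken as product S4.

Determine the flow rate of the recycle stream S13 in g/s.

228.2 g/s

Overall copper sulfate balance (none leaves overhead): copper sulfate in fresh feed = copper sulfate in product, i.e. 1606×0.169 = (1−0.296)·S12·0.500.
S12 = 271.41/(0.500×0.704) = 771.06 g/s.
Recycle S13 = 0.296×771.06 = 228.23 g/s.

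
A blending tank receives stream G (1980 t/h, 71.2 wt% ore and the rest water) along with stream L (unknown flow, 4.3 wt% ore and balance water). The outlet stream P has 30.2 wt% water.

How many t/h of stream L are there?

42.32 t/h

Let L be the unknown flow. Total out = 1980 + L.
water balance: 570.24 + 0.957·L = 0.302·(1980 + L)
(0.957 − 0.302)·L = 0.302×1980 − 570.24 = 27.72
L = 27.72 / 0.655 = 42.321 t/h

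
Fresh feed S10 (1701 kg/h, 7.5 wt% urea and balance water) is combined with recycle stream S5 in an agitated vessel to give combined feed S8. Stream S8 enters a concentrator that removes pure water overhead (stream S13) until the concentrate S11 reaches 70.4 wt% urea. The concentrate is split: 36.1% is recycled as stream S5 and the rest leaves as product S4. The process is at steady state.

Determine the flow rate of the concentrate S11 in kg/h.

283.6 kg/h

Overall urea balance (none leaves overhead): urea in fresh feed = urea in product, i.e. 1701×0.075 = (1−0.361)·S11·0.704.
S11 = 127.57/(0.704×0.639) = 283.59 kg/h.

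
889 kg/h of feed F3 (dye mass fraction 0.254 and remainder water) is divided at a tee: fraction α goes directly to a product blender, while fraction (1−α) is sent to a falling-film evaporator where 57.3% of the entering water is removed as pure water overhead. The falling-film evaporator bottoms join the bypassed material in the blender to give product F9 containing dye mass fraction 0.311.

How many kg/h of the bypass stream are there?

507.8 kg/h

All 889×0.254 = 225.81 kg/h of dye reaches F9, so F9 = 225.81/0.311 = 726.06 kg/h and vapour = 162.94 kg/h.
The evaporator receives (1−α)·889 of feed at 0.746 water and removes 0.573 of that water:
0.573×0.746×(1−α)×889 = 162.94
(1−α) = 162.94/380.01 = 0.4288;  α = 0.5712.
Bypass flow = 0.5712×889 = 507.83 kg/h.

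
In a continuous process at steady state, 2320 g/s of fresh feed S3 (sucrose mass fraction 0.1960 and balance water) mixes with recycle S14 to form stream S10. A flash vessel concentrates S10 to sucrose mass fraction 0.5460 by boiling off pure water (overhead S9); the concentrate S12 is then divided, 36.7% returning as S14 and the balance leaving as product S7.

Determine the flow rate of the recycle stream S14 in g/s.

Overall sucrose balance (none leaves overhead): sucrose in fresh feed = sucrose in product, i.e. 2320×0.196 = (1−0.367)·S12·0.546.
S12 = 454.72/(0.546×0.633) = 1315.7 g/s.
Recycle S14 = 0.367×1315.7 = 482.85 g/s.

482.9 g/s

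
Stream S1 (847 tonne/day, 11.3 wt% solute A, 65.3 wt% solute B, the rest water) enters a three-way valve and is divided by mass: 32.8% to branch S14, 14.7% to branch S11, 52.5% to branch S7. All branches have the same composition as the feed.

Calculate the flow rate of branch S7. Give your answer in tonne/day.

444.7 tonne/day

Branch S7 flow = 0.525×847 = 444.68 tonne/day.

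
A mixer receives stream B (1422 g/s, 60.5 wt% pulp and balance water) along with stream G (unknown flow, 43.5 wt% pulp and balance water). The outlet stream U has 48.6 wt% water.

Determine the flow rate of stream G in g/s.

1638 g/s

Let G be the unknown flow. Total out = 1422 + G.
water balance: 561.69 + 0.565·G = 0.486·(1422 + G)
(0.565 − 0.486)·G = 0.486×1422 − 561.69 = 129.4
G = 129.4 / 0.079 = 1638 g/s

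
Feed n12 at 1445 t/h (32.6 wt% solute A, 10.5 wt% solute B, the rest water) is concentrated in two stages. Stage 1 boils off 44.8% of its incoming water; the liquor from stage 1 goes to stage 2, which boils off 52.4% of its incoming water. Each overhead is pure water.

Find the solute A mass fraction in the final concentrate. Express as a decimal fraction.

water in feed = 1445×0.569 = 822.2 t/h.
After stage 1: water left = (1−0.448)×822.2 = 453.86; stream total = 1076.7 t/h.
After stage 2: water left = (1−0.524)×453.86 = 216.04; final concentrate = 838.83 t/h.
solute A fraction = 471.07/838.83 = 0.562.

0.562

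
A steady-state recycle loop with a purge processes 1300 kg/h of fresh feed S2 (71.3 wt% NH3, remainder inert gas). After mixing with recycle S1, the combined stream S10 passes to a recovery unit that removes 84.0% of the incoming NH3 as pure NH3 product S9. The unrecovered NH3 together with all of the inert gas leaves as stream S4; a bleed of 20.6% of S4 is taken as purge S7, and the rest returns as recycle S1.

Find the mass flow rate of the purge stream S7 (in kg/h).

inert gas enters only via S2 and leaves only via the purge: 1300×0.287 = 0.206×(inert gas in S4), and the recovery unit passes all inert gas, so inert gas in S10 = inert gas in S4 = 1811.2 kg/h.
NH3 in S10: m_A = 1300×0.713 + (1−0.206)·(1−0.840)·m_A, so m_A = 926.9/0.8730 = 1061.8 kg/h.
S4 = (1−0.840)×1061.8 + 1811.2 = 1981.1 kg/h.
Purge S7 = 0.206×1981.1 = 408.1 kg/h.

408.1 kg/h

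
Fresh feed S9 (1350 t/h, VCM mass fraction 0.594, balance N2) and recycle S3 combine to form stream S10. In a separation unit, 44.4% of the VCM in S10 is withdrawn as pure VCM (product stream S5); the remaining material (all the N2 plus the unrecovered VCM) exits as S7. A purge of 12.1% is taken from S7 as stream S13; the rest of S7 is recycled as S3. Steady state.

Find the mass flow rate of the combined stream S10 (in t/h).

N2 enters only via S9 and leaves only via the purge: 1350×0.406 = 0.121×(N2 in S7), and the separation unit passes all N2, so N2 in S10 = N2 in S7 = 4529.8 t/h.
VCM in S10: m_A = 1350×0.594 + (1−0.121)·(1−0.444)·m_A, so m_A = 801.9/0.5113 = 1568.4 t/h.
S10 = 1568.4 + 4529.8 = 6098.2 t/h.

6098 t/h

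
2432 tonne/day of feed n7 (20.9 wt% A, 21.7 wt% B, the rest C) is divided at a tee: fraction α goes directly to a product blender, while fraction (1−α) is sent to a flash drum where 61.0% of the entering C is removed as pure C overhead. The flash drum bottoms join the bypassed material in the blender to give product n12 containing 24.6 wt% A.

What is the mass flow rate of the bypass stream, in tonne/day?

All 2432×0.209 = 508.29 tonne/day of A reaches n12, so n12 = 508.29/0.246 = 2066.2 tonne/day and vapour = 365.79 tonne/day.
The evaporator receives (1−α)·2432 of feed at 0.574 C and removes 0.610 of that C:
0.610×0.574×(1−α)×2432 = 365.79
(1−α) = 365.79/851.54 = 0.4296;  α = 0.5704.
Bypass flow = 0.5704×2432 = 1387.3 tonne/day.

1387 tonne/day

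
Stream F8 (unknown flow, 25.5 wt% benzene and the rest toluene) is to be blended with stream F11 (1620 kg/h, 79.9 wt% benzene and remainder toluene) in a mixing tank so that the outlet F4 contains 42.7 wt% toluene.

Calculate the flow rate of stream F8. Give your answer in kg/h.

Let F8 be the unknown flow. Total out = 1620 + F8.
toluene balance: 325.62 + 0.745·F8 = 0.427·(1620 + F8)
(0.745 − 0.427)·F8 = 0.427×1620 − 325.62 = 366.12
F8 = 366.12 / 0.318 = 1151.3 kg/h

1151 kg/h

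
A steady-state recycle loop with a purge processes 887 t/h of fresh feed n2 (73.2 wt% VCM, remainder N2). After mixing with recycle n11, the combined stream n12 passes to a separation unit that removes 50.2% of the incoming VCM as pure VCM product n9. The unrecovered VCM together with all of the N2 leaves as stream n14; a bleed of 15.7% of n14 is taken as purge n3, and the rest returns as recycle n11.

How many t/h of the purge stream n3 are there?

325.2 t/h

N2 enters only via n2 and leaves only via the purge: 887×0.268 = 0.157×(N2 in n14), and the separation unit passes all N2, so N2 in n12 = N2 in n14 = 1514.1 t/h.
VCM in n12: m_A = 887×0.732 + (1−0.157)·(1−0.502)·m_A, so m_A = 649.28/0.5802 = 1119.1 t/h.
n14 = (1−0.502)×1119.1 + 1514.1 = 2071.4 t/h.
Purge n3 = 0.157×2071.4 = 325.21 t/h.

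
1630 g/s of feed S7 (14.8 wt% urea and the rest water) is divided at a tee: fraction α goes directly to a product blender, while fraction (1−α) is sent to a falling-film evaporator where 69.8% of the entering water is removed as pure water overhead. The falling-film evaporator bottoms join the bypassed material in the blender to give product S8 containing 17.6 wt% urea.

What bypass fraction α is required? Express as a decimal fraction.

0.732

All 1630×0.148 = 241.24 g/s of urea reaches S8, so S8 = 241.24/0.176 = 1370.7 g/s and vapour = 259.32 g/s.
The evaporator receives (1−α)·1630 of feed at 0.852 water and removes 0.698 of that water:
0.698×0.852×(1−α)×1630 = 259.32
(1−α) = 259.32/969.35 = 0.2675;  α = 0.7325.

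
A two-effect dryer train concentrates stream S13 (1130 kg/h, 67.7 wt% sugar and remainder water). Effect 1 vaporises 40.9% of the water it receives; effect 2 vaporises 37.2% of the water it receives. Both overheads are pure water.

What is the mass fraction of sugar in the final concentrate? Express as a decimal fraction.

0.850

water in feed = 1130×0.323 = 364.99 kg/h.
After stage 1: water left = (1−0.409)×364.99 = 215.71; stream total = 980.72 kg/h.
After stage 2: water left = (1−0.372)×215.71 = 135.47; final concentrate = 900.48 kg/h.
sugar fraction = 765.01/900.48 = 0.850.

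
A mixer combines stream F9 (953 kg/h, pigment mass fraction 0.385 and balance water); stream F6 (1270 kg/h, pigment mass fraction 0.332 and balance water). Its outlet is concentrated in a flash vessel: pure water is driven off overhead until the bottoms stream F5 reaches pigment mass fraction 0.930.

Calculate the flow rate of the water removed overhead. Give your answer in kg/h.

pigment entering = 953×0.385 + 1270×0.332 = 788.55 kg/h.
All pigment reports to F5, so F5 = 788.55/0.930 = 847.9 kg/h.
Total feed = 2223 kg/h; overhead = 2223 − 847.9 = 1375.1 kg/h.

1375 kg/h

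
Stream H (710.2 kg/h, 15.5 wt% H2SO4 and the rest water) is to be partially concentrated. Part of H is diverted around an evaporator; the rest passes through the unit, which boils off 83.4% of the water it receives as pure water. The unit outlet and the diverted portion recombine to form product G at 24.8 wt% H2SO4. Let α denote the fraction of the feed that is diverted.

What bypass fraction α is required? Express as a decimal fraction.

All 710.2×0.155 = 110.08 kg/h of H2SO4 reaches G, so G = 110.08/0.248 = 443.88 kg/h and vapour = 266.33 kg/h.
The evaporator receives (1−α)·710.2 of feed at 0.845 water and removes 0.834 of that water:
0.834×0.845×(1−α)×710.2 = 266.33
(1−α) = 266.33/500.5 = 0.5321;  α = 0.4679.

0.468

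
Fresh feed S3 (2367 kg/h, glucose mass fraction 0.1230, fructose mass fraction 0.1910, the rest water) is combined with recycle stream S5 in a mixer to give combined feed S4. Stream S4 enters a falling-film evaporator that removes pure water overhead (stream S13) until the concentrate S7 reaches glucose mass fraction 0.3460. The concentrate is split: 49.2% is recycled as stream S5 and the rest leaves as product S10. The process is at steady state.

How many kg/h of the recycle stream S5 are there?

Overall glucose balance (none leaves overhead): glucose in fresh feed = glucose in product, i.e. 2367×0.123 = (1−0.492)·S7·0.346.
S7 = 291.14/(0.346×0.508) = 1656.4 kg/h.
Recycle S5 = 0.492×1656.4 = 814.95 kg/h.

814.9 kg/h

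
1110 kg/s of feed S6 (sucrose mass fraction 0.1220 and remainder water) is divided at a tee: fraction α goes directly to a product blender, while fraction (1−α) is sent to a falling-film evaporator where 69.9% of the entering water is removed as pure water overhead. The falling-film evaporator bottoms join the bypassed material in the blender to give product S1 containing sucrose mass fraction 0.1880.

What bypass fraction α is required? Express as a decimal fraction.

All 1110×0.122 = 135.42 kg/s of sucrose reaches S1, so S1 = 135.42/0.188 = 720.32 kg/s and vapour = 389.68 kg/s.
The evaporator receives (1−α)·1110 of feed at 0.878 water and removes 0.699 of that water:
0.699×0.878×(1−α)×1110 = 389.68
(1−α) = 389.68/681.23 = 0.5720;  α = 0.4280.

0.428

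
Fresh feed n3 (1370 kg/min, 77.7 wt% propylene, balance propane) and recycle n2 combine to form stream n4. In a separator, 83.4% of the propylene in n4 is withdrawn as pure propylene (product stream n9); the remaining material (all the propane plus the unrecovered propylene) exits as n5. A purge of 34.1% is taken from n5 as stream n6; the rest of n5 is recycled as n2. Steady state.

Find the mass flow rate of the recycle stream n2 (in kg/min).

propane enters only via n3 and leaves only via the purge: 1370×0.223 = 0.341×(propane in n5), and the separator passes all propane, so propane in n4 = propane in n5 = 895.92 kg/min.
propylene in n4: m_A = 1370×0.777 + (1−0.341)·(1−0.834)·m_A, so m_A = 1064.5/0.8906 = 1195.2 kg/min.
n5 = (1−0.834)×1195.2 + 895.92 = 1094.3 kg/min.
Recycle n2 = (1−0.341)×1094.3 = 721.17 kg/min.

721.2 kg/min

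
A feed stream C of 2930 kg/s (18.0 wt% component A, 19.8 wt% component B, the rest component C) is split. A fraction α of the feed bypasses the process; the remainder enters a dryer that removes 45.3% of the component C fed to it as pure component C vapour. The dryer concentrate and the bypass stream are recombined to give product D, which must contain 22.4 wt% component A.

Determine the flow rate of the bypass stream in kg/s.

887.4 kg/s

All 2930×0.180 = 527.4 kg/s of component A reaches D, so D = 527.4/0.224 = 2354.5 kg/s and vapour = 575.54 kg/s.
The evaporator receives (1−α)·2930 of feed at 0.622 component C and removes 0.453 of that component C:
0.453×0.622×(1−α)×2930 = 575.54
(1−α) = 575.54/825.57 = 0.6971;  α = 0.3029.
Bypass flow = 0.3029×2930 = 887.4 kg/s.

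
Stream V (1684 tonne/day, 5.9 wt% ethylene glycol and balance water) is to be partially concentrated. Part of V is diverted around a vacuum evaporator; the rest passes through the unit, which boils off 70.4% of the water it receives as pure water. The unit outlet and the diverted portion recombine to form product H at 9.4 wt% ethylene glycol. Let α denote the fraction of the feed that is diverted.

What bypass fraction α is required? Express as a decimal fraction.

0.438

All 1684×0.059 = 99.356 tonne/day of ethylene glycol reaches H, so H = 99.356/0.094 = 1057 tonne/day and vapour = 627.02 tonne/day.
The evaporator receives (1−α)·1684 of feed at 0.941 water and removes 0.704 of that water:
0.704×0.941×(1−α)×1684 = 627.02
(1−α) = 627.02/1115.6 = 0.5621;  α = 0.4379.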